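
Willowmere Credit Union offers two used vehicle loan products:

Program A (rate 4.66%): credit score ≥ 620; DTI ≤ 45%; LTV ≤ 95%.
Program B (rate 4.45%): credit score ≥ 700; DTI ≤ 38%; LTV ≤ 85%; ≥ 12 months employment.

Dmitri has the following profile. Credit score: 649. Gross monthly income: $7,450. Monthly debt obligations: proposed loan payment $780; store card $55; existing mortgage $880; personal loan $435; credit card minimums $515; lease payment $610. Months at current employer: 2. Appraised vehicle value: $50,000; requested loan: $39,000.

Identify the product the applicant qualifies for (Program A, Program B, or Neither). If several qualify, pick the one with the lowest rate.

Program A

Total debts = (780 + 55 + 880 + 435 + 515 + 610) = 3,275; DTI = 3,275/7,450 = 44%.
LTV = 39,000/50,000 = 78%.
Program A: score 649 ≥ 620; DTI 44% ≤ 45%; LTV 78% ≤ 95% → qualifies.
Program B: score 649 < 700; DTI 44% > 38%; LTV 78% ≤ 85%; employment 2 < 12 mo → does not qualify.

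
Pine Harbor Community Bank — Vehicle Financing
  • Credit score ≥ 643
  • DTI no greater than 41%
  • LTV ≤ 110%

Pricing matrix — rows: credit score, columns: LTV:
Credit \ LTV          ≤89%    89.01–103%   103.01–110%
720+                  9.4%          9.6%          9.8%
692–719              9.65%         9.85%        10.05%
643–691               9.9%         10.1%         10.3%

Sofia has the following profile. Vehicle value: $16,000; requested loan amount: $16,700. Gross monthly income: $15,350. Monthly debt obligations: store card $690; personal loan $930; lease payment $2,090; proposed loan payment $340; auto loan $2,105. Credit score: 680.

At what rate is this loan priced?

10.3%

Credit score 680 ≥ 643; Total monthly debts = (690 + 930 + 2,090 + 340 + 2,105) = 6,155. Debt-to-income = 6,155/15,350 = 40.1% — meets 41% limit
LTV: 16,700 ÷ 16,000 = 104.4%, within 110% cap
Credit 680 → row 643–691; LTV 104.4% → column 103.01–110%. Grid cell → 10.3%.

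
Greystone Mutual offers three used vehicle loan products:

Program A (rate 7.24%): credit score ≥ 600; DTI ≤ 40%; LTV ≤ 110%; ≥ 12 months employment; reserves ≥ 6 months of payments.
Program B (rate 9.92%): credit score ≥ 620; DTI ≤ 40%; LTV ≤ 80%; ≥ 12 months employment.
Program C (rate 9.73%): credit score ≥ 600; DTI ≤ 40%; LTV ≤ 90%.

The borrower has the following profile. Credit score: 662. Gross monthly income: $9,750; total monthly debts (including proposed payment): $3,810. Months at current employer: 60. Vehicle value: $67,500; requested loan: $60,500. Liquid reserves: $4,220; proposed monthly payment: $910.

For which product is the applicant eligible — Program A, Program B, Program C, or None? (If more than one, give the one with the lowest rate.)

Program C

DTI = 3,810/9,750 = 39.1%.
LTV = 60,500/67,500 = 89.6%.
Reserves = 4,220/910 = 4.6 months.
Program A: score 662 ≥ 600; DTI 39.1% ≤ 40%; LTV 89.6% ≤ 110%; employment 60 ≥ 12 mo; reserves 4.6 < 6 mo → does not qualify.
Program B: score 662 ≥ 620; DTI 39.1% ≤ 40%; LTV 89.6% > 80%; employment 60 ≥ 12 mo → does not qualify.
Program C: score 662 ≥ 600; DTI 39.1% ≤ 40%; LTV 89.6% ≤ 90% → qualifies.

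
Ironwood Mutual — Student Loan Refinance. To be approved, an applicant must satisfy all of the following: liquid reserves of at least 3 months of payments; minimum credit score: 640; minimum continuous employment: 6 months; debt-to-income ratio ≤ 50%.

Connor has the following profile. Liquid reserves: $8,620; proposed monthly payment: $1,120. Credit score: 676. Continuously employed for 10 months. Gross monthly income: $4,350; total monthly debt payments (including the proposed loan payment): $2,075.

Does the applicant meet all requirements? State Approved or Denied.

Approved

Reserves: 8,620 ÷ 1,120 = 7.7 months (meets 3-month minimum)
Credit score 676 ≥ 640 (meets)
Employment 10 ≥ 6 months
DTI = 2,075/4,350 = 47.7% ≤ 50%
All criteria satisfied.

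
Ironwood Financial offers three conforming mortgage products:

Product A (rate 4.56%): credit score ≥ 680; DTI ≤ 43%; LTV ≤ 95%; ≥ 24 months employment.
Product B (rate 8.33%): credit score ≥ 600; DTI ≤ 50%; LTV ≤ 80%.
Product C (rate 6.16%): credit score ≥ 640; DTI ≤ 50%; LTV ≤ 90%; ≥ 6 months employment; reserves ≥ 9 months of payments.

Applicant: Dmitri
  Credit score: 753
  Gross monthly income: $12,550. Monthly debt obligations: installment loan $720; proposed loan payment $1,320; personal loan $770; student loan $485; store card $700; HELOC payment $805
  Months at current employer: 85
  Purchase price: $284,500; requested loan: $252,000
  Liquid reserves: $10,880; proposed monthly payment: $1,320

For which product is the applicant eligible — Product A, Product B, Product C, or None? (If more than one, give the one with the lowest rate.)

Product A

Total debts = (720 + 1,320 + 770 + 485 + 700 + 805) = 4,800; DTI = 4,800/12,550 = 38.2%.
LTV = 252,000/284,500 = 88.6%.
Reserves = 10,880/1,320 = 8.2 months.
Product A: score 753 ≥ 680; DTI 38.2% ≤ 43%; LTV 88.6% ≤ 95%; employment 85 ≥ 24 mo → qualifies.
Product B: score 753 ≥ 600; DTI 38.2% ≤ 50%; LTV 88.6% > 80% → does not qualify.
Product C: score 753 ≥ 640; DTI 38.2% ≤ 50%; LTV 88.6% ≤ 90%; employment 85 ≥ 6 mo; reserves 8.2 < 9 mo → does not qualify.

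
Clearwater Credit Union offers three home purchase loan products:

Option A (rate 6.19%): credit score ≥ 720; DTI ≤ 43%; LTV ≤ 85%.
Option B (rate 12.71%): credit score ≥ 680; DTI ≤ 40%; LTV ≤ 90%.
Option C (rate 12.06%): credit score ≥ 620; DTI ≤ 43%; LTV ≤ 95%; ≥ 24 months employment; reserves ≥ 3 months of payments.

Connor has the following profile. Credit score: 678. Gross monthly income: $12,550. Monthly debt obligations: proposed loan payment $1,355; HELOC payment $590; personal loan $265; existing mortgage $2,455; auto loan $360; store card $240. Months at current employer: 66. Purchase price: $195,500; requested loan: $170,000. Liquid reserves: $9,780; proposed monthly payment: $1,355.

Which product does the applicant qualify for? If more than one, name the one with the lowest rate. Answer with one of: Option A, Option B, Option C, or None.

Total debts = (1,355 + 590 + 265 + 2,455 + 360 + 240) = 5,265; DTI = 5,265/12,550 = 42%.
LTV = 170,000/195,500 = 87%.
Reserves = 9,780/1,355 = 7.2 months.
Option A: score 678 < 720; DTI 42% ≤ 43%; LTV 87% > 85% → does not qualify.
Option B: score 678 < 680; DTI 42% > 40%; LTV 87% ≤ 90% → does not qualify.
Option C: score 678 ≥ 620; DTI 42% ≤ 43%; LTV 87% ≤ 95%; employment 66 ≥ 24 mo; reserves 7.2 ≥ 3 mo → qualifies.

Option C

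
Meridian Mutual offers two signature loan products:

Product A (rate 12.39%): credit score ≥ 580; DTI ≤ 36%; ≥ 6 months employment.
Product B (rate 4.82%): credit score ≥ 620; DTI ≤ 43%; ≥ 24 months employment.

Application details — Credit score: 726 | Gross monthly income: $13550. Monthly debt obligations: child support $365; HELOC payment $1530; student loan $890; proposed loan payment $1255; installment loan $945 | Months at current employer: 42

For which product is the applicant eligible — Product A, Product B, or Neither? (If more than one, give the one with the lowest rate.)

Product B

Total debts = (365 + 1,530 + 890 + 1,255 + 945) = 4,985; DTI = 4,985/13,550 = 36.8%.
Product A: score 726 ≥ 580; DTI 36.8% > 36%; employment 42 ≥ 6 mo → does not qualify.
Product B: score 726 ≥ 620; DTI 36.8% ≤ 43%; employment 42 ≥ 24 mo → qualifies.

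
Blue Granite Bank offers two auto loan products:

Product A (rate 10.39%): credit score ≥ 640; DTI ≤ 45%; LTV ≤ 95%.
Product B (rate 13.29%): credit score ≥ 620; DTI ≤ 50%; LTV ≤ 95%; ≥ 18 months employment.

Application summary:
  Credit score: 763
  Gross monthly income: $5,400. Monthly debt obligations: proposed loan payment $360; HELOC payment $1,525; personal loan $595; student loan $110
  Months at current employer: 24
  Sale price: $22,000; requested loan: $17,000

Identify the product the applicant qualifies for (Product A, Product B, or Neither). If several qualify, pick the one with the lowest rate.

Product B

Total debts = (360 + 1,525 + 595 + 110) = 2,590; DTI = 2,590/5,400 = 48%.
LTV = 17,000/22,000 = 77.3%.
Product A: score 763 ≥ 640; DTI 48% > 45%; LTV 77.3% ≤ 95% → does not qualify.
Product B: score 763 ≥ 620; DTI 48% ≤ 50%; LTV 77.3% ≤ 95%; employment 24 ≥ 18 mo → qualifies.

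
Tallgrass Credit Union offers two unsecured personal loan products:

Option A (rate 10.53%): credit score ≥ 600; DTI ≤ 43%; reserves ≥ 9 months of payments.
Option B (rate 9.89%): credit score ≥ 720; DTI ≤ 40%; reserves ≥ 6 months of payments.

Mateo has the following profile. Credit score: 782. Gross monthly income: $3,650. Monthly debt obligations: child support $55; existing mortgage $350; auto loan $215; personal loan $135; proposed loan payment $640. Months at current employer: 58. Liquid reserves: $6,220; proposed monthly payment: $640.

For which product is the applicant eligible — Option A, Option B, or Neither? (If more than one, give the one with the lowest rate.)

Option B

Total debts = (55 + 350 + 215 + 135 + 640) = 1,395; DTI = 1,395/3,650 = 38.2%.
Reserves = 6,220/640 = 9.7 months.
Option A: score 782 ≥ 600; DTI 38.2% ≤ 43%; reserves 9.7 ≥ 9 mo → qualifies.
Option B: score 782 ≥ 720; DTI 38.2% ≤ 40%; reserves 9.7 ≥ 6 mo → qualifies.
Qualifying: Option A, Option B. Lowest rate is 9.89% → Option B.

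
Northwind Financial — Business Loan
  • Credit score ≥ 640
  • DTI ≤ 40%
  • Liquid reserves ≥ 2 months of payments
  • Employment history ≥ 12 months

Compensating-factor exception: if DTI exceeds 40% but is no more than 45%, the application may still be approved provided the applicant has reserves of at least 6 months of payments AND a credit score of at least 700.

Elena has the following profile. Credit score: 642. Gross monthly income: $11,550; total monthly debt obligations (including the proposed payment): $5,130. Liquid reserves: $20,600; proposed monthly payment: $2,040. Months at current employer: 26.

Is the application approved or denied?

Credit score 642 ≥ 640 (meets base)
DTI: 5,130 ÷ 11,550 = 44.4%, over the 40% base limit.
Liquid reserves cover 20,600/2,040 = 10.1 months — ≥ 2 required
Employment 26 ≥ 12 months
DTI 44.4% is within the 40%–45% exception band; checking compensating factors.
Reserves 10.1 ≥ 6 months; credit score 642 < 700.
Compensating-factor requirement not fully met.

Denied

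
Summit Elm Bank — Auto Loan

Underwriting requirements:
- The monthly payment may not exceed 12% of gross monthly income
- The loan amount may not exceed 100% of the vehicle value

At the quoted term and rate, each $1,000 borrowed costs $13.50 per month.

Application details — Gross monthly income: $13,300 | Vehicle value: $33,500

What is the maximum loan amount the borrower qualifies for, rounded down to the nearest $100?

$33,500

Payment cap: 12% × $13,300 = $1,596/month.
At $13.50 per $1,000, that supports 1,596/13.50 × 1,000 ≈ $118,222 → $118,200.
LTV cap: 100% × $33,500 = $33,500 → $33,500.
Binding constraint: loan-to-value.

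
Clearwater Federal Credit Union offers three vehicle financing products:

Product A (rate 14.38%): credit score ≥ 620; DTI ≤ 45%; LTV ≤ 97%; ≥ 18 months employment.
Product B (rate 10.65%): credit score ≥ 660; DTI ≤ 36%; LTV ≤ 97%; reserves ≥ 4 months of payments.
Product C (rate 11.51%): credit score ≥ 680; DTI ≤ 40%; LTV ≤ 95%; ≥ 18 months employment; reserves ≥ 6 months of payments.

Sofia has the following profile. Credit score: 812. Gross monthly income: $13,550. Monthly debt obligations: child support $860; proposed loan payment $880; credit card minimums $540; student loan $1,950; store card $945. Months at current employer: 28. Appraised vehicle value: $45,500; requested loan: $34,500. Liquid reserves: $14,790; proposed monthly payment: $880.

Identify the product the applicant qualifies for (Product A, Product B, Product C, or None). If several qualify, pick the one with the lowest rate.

Total debts = (860 + 880 + 540 + 1,950 + 945) = 5,175; DTI = 5,175/13,550 = 38.2%.
LTV = 34,500/45,500 = 75.8%.
Reserves = 14,790/880 = 16.8 months.
Product A: score 812 ≥ 620; DTI 38.2% ≤ 45%; LTV 75.8% ≤ 97%; employment 28 ≥ 18 mo → qualifies.
Product B: score 812 ≥ 660; DTI 38.2% > 36%; LTV 75.8% ≤ 97%; reserves 16.8 ≥ 4 mo → does not qualify.
Product C: score 812 ≥ 680; DTI 38.2% ≤ 40%; LTV 75.8% ≤ 95%; employment 28 ≥ 18 mo; reserves 16.8 ≥ 6 mo → qualifies.
Qualifying: Product A, Product C. Lowest rate is 11.51% → Product C.

Product C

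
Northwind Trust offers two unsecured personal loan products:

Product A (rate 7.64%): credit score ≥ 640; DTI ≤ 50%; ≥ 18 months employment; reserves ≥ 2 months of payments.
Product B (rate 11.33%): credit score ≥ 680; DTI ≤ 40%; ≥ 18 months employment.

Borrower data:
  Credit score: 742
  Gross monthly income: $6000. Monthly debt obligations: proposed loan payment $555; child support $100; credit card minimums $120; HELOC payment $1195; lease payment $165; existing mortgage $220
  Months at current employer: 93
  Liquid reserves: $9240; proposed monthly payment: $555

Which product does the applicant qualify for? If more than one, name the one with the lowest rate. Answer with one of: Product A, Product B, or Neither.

Product A

Total debts = (555 + 100 + 120 + 1,195 + 165 + 220) = 2,355; DTI = 2,355/6,000 = 39.2%.
Reserves = 9,240/555 = 16.6 months.
Product A: score 742 ≥ 640; DTI 39.2% ≤ 50%; employment 93 ≥ 18 mo; reserves 16.6 ≥ 2 mo → qualifies.
Product B: score 742 ≥ 680; DTI 39.2% ≤ 40%; employment 93 ≥ 18 mo → qualifies.
Qualifying: Product A, Product B. Lowest rate is 7.64% → Product A.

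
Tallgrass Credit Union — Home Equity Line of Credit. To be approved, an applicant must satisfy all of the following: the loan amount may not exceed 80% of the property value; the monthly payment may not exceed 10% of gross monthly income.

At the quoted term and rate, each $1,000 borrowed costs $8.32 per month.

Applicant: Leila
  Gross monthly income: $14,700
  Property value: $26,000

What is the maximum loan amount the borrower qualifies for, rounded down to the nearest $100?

$20,800

Payment cap: 10% × $14,700 = $1,470/month.
At $8.32 per $1,000, that supports 1,470/8.32 × 1,000 ≈ $176,682 → $176,600.
LTV cap: 80% × $26,000 = $20,800 → $20,800.
Binding constraint: loan-to-value.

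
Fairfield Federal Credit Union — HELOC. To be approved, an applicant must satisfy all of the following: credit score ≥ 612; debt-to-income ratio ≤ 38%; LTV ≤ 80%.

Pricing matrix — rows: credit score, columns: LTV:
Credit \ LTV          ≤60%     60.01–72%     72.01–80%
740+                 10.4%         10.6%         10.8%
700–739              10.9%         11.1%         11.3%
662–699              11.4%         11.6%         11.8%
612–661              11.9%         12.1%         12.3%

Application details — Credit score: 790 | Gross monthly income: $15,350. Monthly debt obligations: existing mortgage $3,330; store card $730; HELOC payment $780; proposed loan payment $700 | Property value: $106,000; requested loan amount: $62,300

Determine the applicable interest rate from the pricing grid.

10.4%

Credit score 790 ≥ 612; Total monthly debts = (3,330 + 730 + 780 + 700) = 5,540. DTI: 5,540 ÷ 15,350 = 36.1%, within the 38% cap
LTV = 62,300/106,000 = 58.8% ≤ 80%
Credit 790 → row 740+; LTV 58.8% → column ≤60%. Grid cell → 10.4%.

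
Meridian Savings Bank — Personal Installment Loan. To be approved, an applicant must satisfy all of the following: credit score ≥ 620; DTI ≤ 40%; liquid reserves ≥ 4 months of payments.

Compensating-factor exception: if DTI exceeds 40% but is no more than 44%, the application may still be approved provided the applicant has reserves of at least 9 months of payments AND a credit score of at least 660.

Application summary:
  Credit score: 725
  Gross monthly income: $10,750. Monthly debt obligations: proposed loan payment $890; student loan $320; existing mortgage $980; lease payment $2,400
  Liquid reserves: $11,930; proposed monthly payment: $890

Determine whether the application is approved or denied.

Approved

Credit score 725 ≥ 620 (meets base)
Total debts = (890 + 320 + 980 + 2,400) = 4,590. DTI: 4,590 ÷ 10,750 = 42.7%, over the 40% base limit.
Liquid reserves cover 11,930/890 = 13.4 months — ≥ 4 required
DTI 42.7% is within the 40%–44% exception band; checking compensating factors.
Override check — reserves: 13.4 mo (ok); score: 725 (ok).
Both override conditions satisfied; DTI exception granted.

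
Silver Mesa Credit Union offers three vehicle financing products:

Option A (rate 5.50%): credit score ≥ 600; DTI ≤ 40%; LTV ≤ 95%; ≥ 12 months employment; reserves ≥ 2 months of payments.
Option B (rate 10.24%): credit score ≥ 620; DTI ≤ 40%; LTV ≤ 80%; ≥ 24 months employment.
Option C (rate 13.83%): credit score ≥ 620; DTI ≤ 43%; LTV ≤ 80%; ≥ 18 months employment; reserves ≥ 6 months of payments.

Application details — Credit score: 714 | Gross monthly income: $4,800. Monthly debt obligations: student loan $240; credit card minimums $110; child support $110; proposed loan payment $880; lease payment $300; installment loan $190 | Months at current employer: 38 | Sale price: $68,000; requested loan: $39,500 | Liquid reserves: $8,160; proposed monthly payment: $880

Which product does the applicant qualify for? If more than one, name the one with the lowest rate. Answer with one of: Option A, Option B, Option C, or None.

Option A

Total debts = (240 + 110 + 110 + 880 + 300 + 190) = 1,830; DTI = 1,830/4,800 = 38.1%.
LTV = 39,500/68,000 = 58.1%.
Reserves = 8,160/880 = 9.3 months.
Option A: score 714 ≥ 600; DTI 38.1% ≤ 40%; LTV 58.1% ≤ 95%; employment 38 ≥ 12 mo; reserves 9.3 ≥ 2 mo → qualifies.
Option B: score 714 ≥ 620; DTI 38.1% ≤ 40%; LTV 58.1% ≤ 80%; employment 38 ≥ 24 mo → qualifies.
Option C: score 714 ≥ 620; DTI 38.1% ≤ 43%; LTV 58.1% ≤ 80%; employment 38 ≥ 18 mo; reserves 9.3 ≥ 6 mo → qualifies.
Qualifying: Option A, Option B, Option C. Lowest rate is 5.50% → Option A.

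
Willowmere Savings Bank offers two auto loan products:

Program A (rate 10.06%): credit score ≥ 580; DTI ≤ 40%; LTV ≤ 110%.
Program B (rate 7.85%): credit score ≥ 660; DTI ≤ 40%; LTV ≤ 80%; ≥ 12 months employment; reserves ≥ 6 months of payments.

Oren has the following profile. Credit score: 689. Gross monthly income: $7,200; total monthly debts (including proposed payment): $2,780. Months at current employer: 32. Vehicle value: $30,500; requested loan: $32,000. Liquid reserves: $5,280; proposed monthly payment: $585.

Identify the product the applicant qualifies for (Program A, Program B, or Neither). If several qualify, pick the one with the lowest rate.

Program A

DTI = 2,780/7,200 = 38.6%.
LTV = 32,000/30,500 = 104.9%.
Reserves = 5,280/585 = 9.0 months.
Program A: score 689 ≥ 580; DTI 38.6% ≤ 40%; LTV 104.9% ≤ 110% → qualifies.
Program B: score 689 ≥ 660; DTI 38.6% ≤ 40%; LTV 104.9% > 80%; employment 32 ≥ 12 mo; reserves 9.0 ≥ 6 mo → does not qualify.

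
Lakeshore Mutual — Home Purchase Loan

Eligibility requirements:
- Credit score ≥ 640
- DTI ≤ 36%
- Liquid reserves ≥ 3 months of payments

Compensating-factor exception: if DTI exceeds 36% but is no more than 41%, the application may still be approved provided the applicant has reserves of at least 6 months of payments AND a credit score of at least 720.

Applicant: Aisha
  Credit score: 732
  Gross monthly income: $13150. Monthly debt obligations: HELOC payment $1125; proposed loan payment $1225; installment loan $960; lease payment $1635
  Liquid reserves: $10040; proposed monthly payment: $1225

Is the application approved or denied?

Approved

Credit score 732 ≥ 640 (meets base)
Total debts = (1,125 + 1,225 + 960 + 1,635) = 4,945. DTI = 4,945/13,150 = 37.6% > 36% — standard DTI limit exceeded.
Liquid reserves cover 10,040/1,225 = 8.2 months — ≥ 3 required
37.6% falls in the override range (36%–41%), so the compensating-factor test applies.
Reserves 8.2 ≥ 6 months; credit score 732 ≥ 720.
Both override conditions satisfied; DTI exception granted.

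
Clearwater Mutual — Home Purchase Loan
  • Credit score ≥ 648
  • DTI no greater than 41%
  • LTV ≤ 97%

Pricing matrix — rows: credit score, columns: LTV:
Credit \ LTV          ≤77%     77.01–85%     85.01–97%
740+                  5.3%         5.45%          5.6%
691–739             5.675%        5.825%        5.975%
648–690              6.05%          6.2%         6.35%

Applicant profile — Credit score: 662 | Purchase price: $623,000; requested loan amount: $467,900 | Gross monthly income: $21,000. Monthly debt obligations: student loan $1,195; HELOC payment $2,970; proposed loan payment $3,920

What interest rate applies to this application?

6.05%

Credit score 662 ≥ 648; Total monthly debts = (1,195 + 2,970 + 3,920) = 8,085. Debt-to-income = 8,085/21,000 = 38.5% — meets 41% limit
LTV = 467,900/623,000 = 75.1% ≤ 97%
Score 662 is in the 648–690 band; LTV 75.1% is in the ≤77% band → 6.05%.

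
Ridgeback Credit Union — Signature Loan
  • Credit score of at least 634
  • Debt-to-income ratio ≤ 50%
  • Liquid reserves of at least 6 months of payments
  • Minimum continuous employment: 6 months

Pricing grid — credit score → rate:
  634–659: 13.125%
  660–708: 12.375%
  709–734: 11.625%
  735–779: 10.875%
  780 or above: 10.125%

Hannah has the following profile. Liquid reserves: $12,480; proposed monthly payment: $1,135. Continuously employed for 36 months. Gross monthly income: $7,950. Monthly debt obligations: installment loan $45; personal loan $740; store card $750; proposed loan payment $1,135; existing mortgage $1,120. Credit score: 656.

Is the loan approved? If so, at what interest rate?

Credit score 656 ≥ 634 (meets minimum)
Liquid reserves cover 12,480/1,135 = 11.0 months — ≥ 6 required
Employment 36 ≥ 6 months
Total monthly debts = (45 + 740 + 750 + 1,135 + 1,120) = 3,790. DTI = 3,790/7,950 = 47.7% ≤ 50%
All requirements met. Score 656 falls in the 634–659 tier → 13.125%.

Approved at 13.125%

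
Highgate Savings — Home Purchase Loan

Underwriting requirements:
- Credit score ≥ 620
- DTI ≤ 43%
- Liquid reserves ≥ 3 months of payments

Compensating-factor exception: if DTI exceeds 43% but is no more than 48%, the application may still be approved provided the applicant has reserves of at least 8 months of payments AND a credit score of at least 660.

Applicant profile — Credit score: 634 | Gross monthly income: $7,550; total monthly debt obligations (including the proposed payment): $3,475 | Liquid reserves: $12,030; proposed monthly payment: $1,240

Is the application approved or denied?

Credit score 634 ≥ 620 (meets base)
DTI: 3,475 ÷ 7,550 = 46%, over the 43% base limit.
Reserves = 12,030/1,240 = 9.7 months ≥ 3
DTI 46% is within the 43%–48% exception band; checking compensating factors.
Override check — reserves: 9.7 mo (ok); score: 634 (below 660).
Compensating-factor requirement not fully met.

Denied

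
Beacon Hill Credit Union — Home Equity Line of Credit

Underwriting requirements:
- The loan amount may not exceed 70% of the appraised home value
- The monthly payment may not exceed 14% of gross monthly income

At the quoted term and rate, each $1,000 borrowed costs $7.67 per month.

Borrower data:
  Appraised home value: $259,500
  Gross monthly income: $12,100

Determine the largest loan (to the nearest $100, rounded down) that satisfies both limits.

Payment cap: 14% × $12,100 = $1,694/month.
At $7.67 per $1,000, that supports 1,694/7.67 × 1,000 ≈ $220,860 → $220,800.
LTV cap: 70% × $259,500 = $181,650 → $181,600.
Binding constraint: loan-to-value.

$181,600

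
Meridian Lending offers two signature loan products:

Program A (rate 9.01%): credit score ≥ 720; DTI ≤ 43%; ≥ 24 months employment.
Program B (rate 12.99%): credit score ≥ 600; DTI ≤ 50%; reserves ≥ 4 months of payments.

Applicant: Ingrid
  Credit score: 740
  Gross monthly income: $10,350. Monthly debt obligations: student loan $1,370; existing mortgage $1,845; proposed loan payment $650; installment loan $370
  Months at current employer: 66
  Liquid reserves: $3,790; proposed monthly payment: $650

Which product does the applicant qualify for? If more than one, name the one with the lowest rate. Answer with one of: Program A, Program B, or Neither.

Total debts = (1,370 + 1,845 + 650 + 370) = 4,235; DTI = 4,235/10,350 = 40.9%.
Reserves = 3,790/650 = 5.8 months.
Program A: score 740 ≥ 720; DTI 40.9% ≤ 43%; employment 66 ≥ 24 mo → qualifies.
Program B: score 740 ≥ 600; DTI 40.9% ≤ 50%; reserves 5.8 ≥ 4 mo → qualifies.
Qualifying: Program A, Program B. Lowest rate is 9.01% → Program A.

Program A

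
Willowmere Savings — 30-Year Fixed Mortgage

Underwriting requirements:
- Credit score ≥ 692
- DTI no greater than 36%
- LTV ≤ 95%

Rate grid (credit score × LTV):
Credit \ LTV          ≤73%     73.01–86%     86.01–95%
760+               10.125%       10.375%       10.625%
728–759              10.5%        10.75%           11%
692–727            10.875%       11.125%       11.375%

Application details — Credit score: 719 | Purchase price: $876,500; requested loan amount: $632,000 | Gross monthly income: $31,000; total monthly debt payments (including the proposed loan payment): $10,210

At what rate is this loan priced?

Credit score 719 ≥ 692; DTI = 10,210/31,000 = 32.9% ≤ 36%
Loan-to-value = 632,000/876,500 = 72.1% — pass (95% max)
Row: 719 falls in 692–727. Column: 72.1% falls in ≤73%. Rate = 10.875%.

10.875%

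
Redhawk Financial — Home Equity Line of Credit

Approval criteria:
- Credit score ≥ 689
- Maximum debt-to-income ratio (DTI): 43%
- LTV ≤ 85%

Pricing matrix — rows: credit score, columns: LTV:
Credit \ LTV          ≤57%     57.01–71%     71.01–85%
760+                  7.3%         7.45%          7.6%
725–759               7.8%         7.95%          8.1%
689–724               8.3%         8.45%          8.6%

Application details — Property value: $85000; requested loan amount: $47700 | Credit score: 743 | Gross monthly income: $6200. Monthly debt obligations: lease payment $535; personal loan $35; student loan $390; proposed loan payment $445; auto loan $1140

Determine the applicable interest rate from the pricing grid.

7.8%

Credit score 743 ≥ 689; Total monthly debts = (535 + 35 + 390 + 445 + 1,140) = 2,545. DTI = 2,545/6,200 = 41% ≤ 43%
Loan-to-value = 47,700/85,000 = 56.1% — pass (85% max)
Score 743 is in the 725–759 band; LTV 56.1% is in the ≤57% band → 7.8%.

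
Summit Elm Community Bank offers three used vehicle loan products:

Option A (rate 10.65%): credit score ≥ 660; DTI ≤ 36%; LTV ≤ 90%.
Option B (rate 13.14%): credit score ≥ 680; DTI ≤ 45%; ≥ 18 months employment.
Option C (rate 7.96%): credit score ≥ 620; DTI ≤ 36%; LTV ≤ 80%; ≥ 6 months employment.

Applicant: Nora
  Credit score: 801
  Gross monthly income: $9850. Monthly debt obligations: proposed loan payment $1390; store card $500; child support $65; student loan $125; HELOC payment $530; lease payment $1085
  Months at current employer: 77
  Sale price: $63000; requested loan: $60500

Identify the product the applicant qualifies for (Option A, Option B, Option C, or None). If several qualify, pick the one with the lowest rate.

Option B

Total debts = (1,390 + 500 + 65 + 125 + 530 + 1,085) = 3,695; DTI = 3,695/9,850 = 37.5%.
LTV = 60,500/63,000 = 96%.
Option A: score 801 ≥ 660; DTI 37.5% > 36%; LTV 96% > 90% → does not qualify.
Option B: score 801 ≥ 680; DTI 37.5% ≤ 45%; employment 77 ≥ 18 mo → qualifies.
Option C: score 801 ≥ 620; DTI 37.5% > 36%; LTV 96% > 80%; employment 77 ≥ 6 mo → does not qualify.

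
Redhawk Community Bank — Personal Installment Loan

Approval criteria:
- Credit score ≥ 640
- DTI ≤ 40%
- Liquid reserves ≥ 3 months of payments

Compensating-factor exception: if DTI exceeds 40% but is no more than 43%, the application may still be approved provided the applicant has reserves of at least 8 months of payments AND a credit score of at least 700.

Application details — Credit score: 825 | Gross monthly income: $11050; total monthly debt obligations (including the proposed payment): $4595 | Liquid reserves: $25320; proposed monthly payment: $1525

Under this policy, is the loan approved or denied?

Approved

Credit score 825 ≥ 640 (meets base)
DTI: 4,595 ÷ 11,050 = 41.6%, over the 40% base limit.
Reserves: 25,320 ÷ 1,525 = 16.6 months (meets 3-month minimum)
41.6% falls in the override range (40%–43%), so the compensating-factor test applies.
Override check — reserves: 16.6 mo (ok); score: 825 (ok).
Both compensating conditions met → exception applies.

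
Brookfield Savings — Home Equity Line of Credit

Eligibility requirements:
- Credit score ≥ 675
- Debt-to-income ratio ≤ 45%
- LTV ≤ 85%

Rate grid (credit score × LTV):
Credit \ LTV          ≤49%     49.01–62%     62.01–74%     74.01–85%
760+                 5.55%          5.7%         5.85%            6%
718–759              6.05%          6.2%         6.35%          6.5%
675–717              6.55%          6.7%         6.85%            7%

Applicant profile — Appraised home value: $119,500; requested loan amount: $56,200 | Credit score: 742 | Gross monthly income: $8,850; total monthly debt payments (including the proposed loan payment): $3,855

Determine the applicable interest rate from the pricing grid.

6.05%

Credit score 742 ≥ 675; Debt-to-income = 3,855/8,850 = 43.6% — meets 45% limit
LTV: 56,200 ÷ 119,500 = 47%, within 85% cap
Row: 742 falls in 718–759. Column: 47% falls in ≤49%. Rate = 6.05%.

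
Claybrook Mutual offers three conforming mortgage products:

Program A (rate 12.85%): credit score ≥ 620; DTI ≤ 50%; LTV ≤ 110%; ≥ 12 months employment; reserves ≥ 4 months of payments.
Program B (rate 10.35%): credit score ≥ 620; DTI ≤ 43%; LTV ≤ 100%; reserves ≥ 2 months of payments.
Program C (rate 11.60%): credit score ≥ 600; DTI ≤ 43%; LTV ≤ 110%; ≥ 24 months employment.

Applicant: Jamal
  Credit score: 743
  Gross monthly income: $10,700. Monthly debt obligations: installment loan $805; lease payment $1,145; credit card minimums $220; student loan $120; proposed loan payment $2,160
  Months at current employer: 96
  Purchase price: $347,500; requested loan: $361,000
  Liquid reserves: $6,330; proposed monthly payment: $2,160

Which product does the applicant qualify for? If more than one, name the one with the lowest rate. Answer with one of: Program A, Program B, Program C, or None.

Program C

Total debts = (805 + 1,145 + 220 + 120 + 2,160) = 4,450; DTI = 4,450/10,700 = 41.6%.
LTV = 361,000/347,500 = 103.9%.
Reserves = 6,330/2,160 = 2.9 months.
Program A: score 743 ≥ 620; DTI 41.6% ≤ 50%; LTV 103.9% ≤ 110%; employment 96 ≥ 12 mo; reserves 2.9 < 4 mo → does not qualify.
Program B: score 743 ≥ 620; DTI 41.6% ≤ 43%; LTV 103.9% > 100%; reserves 2.9 ≥ 2 mo → does not qualify.
Program C: score 743 ≥ 600; DTI 41.6% ≤ 43%; LTV 103.9% ≤ 110%; employment 96 ≥ 24 mo → qualifies.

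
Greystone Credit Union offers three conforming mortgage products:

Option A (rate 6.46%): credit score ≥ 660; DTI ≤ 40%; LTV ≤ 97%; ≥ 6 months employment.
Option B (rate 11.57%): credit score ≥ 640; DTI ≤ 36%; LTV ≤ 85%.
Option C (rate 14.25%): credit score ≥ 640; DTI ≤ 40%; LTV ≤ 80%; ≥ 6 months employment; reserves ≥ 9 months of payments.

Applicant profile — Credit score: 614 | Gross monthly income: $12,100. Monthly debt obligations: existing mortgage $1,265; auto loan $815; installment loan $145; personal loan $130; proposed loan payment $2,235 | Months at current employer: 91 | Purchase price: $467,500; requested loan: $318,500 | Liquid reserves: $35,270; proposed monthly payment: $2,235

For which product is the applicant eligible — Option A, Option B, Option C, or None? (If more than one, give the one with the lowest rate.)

Total debts = (1,265 + 815 + 145 + 130 + 2,235) = 4,590; DTI = 4,590/12,100 = 37.9%.
LTV = 318,500/467,500 = 68.1%.
Reserves = 35,270/2,235 = 15.8 months.
Option A: score 614 < 660; DTI 37.9% ≤ 40%; LTV 68.1% ≤ 97%; employment 91 ≥ 6 mo → does not qualify.
Option B: score 614 < 640; DTI 37.9% > 36%; LTV 68.1% ≤ 85% → does not qualify.
Option C: score 614 < 640; DTI 37.9% ≤ 40%; LTV 68.1% ≤ 80%; employment 91 ≥ 6 mo; reserves 15.8 ≥ 9 mo → does not qualify.

None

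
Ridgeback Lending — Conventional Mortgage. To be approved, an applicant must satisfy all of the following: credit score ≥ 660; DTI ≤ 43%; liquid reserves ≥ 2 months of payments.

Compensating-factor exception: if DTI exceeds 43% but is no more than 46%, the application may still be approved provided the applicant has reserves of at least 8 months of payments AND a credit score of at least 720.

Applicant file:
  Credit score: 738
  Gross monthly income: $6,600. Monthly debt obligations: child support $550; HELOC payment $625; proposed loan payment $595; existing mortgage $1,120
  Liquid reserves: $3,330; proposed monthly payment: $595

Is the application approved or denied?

Denied

Credit score 738 ≥ 660 (meets base)
Total debts = (550 + 625 + 595 + 1,120) = 2,890. DTI: 2,890 ÷ 6,600 = 43.8%, over the 43% base limit.
Liquid reserves cover 3,330/595 = 5.6 months — ≥ 2 required
43.8% falls in the override range (43%–46%), so the compensating-factor test applies.
Override check — reserves: 5.6 mo (short of 8); score: 738 (ok).
Override conditions not both satisfied; exception does not apply.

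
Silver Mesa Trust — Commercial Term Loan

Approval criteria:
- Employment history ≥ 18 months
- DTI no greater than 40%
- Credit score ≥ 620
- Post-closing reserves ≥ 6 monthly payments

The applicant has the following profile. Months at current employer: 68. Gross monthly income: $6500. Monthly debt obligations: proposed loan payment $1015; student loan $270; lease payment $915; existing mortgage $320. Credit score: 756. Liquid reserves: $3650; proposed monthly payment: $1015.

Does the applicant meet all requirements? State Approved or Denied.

Employment 68 ≥ 18 months
Total monthly debts = (1,015 + 270 + 915 + 320) = 2,520. DTI = 2,520/6,500 = 38.8% ≤ 40%
Credit score 756 ≥ 620 (meets)
Liquid reserves cover 3,650/1,015 = 3.6 months — < 6 required
Fails on reserves.

Denied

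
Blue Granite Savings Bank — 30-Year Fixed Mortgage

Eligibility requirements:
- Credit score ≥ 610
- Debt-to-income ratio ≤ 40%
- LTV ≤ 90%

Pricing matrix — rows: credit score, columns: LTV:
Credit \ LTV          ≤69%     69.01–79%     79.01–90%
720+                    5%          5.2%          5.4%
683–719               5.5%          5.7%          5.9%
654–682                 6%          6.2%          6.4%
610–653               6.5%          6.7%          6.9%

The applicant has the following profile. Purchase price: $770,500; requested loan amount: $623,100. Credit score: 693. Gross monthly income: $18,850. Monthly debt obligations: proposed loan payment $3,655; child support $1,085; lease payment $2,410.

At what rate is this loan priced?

Credit score 693 ≥ 610; Total monthly debts = (3,655 + 1,085 + 2,410) = 7,150. Debt-to-income = 7,150/18,850 = 37.9% — meets 40% limit
LTV = 623,100/770,500 = 80.9% ≤ 90%
Score 693 is in the 683–719 band; LTV 80.9% is in the 79.01–90% band → 5.9%.

5.9%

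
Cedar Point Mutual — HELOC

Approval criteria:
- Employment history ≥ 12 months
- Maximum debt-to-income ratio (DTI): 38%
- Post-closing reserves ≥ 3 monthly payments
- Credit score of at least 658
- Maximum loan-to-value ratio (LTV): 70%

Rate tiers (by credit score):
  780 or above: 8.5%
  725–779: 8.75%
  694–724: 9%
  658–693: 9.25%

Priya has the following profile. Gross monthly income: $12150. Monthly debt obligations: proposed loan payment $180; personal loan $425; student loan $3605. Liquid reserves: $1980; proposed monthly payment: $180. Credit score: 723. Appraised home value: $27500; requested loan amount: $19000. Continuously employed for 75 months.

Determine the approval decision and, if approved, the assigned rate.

Credit score 723 ≥ 658 (meets minimum)
Loan-to-value = 19,000/27,500 = 69.1% — pass (70% max)
Total monthly debts = (180 + 425 + 3,605) = 4,210. DTI: 4,210 ÷ 12,150 = 34.7%, within the 38% cap
Employment 75 ≥ 12 months
Reserves: 1,980 ÷ 180 = 11.0 months (meets 3-month minimum)
All requirements met. Score 723 falls in the 694–724 tier → 9%.

Approved at 9%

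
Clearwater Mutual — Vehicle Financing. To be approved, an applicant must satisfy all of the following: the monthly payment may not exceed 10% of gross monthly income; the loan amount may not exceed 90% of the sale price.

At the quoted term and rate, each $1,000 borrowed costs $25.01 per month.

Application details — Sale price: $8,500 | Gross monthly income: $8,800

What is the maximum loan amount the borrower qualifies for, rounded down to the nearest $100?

Payment cap: 10% × $8,800 = $880/month.
At $25.01 per $1,000, that supports 880/25.01 × 1,000 ≈ $35,185 → $35,100.
LTV cap: 90% × $8,500 = $7,650 → $7,600.
Binding constraint: loan-to-value.

$7,600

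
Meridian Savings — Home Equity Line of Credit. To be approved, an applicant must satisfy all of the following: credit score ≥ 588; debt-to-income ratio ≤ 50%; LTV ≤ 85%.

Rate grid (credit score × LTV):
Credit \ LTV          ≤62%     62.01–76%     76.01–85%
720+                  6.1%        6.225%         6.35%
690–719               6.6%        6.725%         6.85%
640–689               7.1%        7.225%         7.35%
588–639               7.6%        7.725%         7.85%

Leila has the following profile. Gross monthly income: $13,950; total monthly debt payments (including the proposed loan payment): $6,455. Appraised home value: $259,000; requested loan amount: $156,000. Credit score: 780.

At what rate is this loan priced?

Credit score 780 ≥ 588; Debt-to-income = 6,455/13,950 = 46.3% — meets 50% limit
LTV: 156,000 ÷ 259,000 = 60.2%, within 85% cap
Credit 780 → row 720+; LTV 60.2% → column ≤62%. Grid cell → 6.1%.

6.1%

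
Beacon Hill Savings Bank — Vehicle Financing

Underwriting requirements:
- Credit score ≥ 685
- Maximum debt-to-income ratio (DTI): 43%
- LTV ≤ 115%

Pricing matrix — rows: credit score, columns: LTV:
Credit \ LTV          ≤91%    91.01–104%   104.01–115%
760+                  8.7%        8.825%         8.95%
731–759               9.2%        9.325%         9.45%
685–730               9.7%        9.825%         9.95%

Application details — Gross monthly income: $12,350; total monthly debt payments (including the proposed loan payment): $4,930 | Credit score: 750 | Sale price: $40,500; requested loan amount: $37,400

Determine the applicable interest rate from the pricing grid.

9.325%

Credit score 750 ≥ 685; Debt-to-income = 4,930/12,350 = 39.9% — meets 43% limit
LTV: 37,400 ÷ 40,500 = 92.3%, within 115% cap
Row: 750 falls in 731–759. Column: 92.3% falls in 91.01–104%. Rate = 9.325%.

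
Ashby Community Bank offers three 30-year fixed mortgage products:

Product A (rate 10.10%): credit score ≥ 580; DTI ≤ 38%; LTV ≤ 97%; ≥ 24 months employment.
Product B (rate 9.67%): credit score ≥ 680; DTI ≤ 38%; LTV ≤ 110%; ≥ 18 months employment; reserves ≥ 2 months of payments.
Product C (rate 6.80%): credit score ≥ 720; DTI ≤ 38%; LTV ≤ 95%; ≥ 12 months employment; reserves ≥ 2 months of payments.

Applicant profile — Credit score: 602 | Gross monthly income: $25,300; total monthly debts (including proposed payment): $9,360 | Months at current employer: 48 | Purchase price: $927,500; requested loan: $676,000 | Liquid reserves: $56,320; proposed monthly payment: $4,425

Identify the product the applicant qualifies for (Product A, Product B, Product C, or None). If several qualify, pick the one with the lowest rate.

Product A

DTI = 9,360/25,300 = 37%.
LTV = 676,000/927,500 = 72.9%.
Reserves = 56,320/4,425 = 12.7 months.
Product A: score 602 ≥ 580; DTI 37% ≤ 38%; LTV 72.9% ≤ 97%; employment 48 ≥ 24 mo → qualifies.
Product B: score 602 < 680; DTI 37% ≤ 38%; LTV 72.9% ≤ 110%; employment 48 ≥ 18 mo; reserves 12.7 ≥ 2 mo → does not qualify.
Product C: score 602 < 720; DTI 37% ≤ 38%; LTV 72.9% ≤ 95%; employment 48 ≥ 12 mo; reserves 12.7 ≥ 2 mo → does not qualify.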